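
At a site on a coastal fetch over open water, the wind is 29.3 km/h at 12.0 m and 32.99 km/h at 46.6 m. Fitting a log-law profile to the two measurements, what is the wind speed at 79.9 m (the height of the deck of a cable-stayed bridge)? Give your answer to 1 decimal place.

34.5 km/h

Log law: V ∝ ln(z/z₀). From the pair, with r = V₁/V₂ = 0.88815,
ln z₀ = (ln z₁ − r·ln z₂)/(1 − r) = (2.4849 − 0.88815×3.8416)/0.11185 = -8.2878 → z₀ = 0.0002516 m
V₃ = V₁ · ln(z₃/z₀)/ln(z₁/z₀) = 29.3 × 12.6685/10.7727 = 34.4565 km/h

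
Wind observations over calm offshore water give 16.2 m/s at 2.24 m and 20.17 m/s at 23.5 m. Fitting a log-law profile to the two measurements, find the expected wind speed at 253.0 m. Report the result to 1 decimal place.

Log law: V ∝ ln(z/z₀). From the pair, with r = V₁/V₂ = 0.80317,
ln z₀ = (ln z₁ − r·ln z₂)/(1 − r) = (0.8065 − 0.80317×3.1570)/0.19683 = -8.7851 → z₀ = 0.0001530 m
V₃ = V₁ · ln(z₃/z₀)/ln(z₁/z₀) = 16.2 × 14.3185/9.5916 = 24.1837 m/s

24.2 m/s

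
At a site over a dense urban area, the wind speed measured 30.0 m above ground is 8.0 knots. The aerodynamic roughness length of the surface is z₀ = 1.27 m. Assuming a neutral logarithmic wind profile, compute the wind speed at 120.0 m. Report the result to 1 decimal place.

11.5 knots

Log law: V(z) ∝ ln(z/z₀), so V₂/V₁ = ln(z₂/z₀) / ln(z₁/z₀).
ln(120.0/1.27) = 4.5485, ln(30.0/1.27) = 3.1622
V₂ = 8.0 × 4.5485/3.1622 = 8.0 × 1.4384 = 11.5072 knots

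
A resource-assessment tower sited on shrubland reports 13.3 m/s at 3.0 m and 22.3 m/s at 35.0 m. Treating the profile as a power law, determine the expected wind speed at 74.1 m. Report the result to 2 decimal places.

26.11 m/s

First find α: α = ln(V₂/V₁)/ln(z₂/z₁) = ln(22.3/13.3)/ln(35.0/3.0) = 0.51682/2.45674 = 0.2104
Extrapolate from 35.0 m to 74.1 m: V₃ = 22.3 × (74.1/35.0)^0.2104 = 22.3 × 1.1709 = 26.1116 m/s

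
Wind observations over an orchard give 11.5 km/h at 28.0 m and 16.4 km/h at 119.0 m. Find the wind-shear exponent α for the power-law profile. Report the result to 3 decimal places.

α ≈ 0.245

Power law: V₂/V₁ = (z₂/z₁)^α ⇒ α = ln(V₂/V₁) / ln(z₂/z₁)
α = ln(16.4/11.5) / ln(119.0/28.0) = ln(1.4261) / ln(4.2500)
  = 0.35493 / 1.44692 = 0.24530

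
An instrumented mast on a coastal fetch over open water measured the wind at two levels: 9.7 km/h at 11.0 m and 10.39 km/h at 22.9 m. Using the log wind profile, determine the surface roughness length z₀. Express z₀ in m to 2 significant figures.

Log law: V(z) ∝ ln(z/z₀). With r = V₁/V₂ = 9.7/10.39 = 0.93359,
r · ln(z₂/z₀) = ln(z₁/z₀) ⇒ ln z₀ = (ln z₁ − r·ln z₂)/(1 − r)
ln z₀ = (2.39790 − 0.93359×3.13114) / 0.06641 = -7.9100
z₀ = exp(-7.9100) = 0.0003671 m

z₀ ≈ 0.00037 m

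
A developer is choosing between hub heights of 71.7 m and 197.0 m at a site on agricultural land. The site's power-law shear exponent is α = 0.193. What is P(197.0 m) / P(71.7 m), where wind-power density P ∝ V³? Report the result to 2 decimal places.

Speed ratio: V_B/V_A = (z_B/z_A)^α = (197.0/71.7)^0.193 = (2.7476)^0.193 = 1.21539
Power-density ratio: P_B/P_A = (V_B/V_A)³ = (1.21539)³ = 1.79536

1.80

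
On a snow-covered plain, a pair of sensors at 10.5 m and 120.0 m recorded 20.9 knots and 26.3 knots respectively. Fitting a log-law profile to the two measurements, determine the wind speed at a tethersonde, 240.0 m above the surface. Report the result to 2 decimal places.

27.84 knots

Log law: V ∝ ln(z/z₀). From the pair, with r = V₁/V₂ = 0.79468,
ln z₀ = (ln z₁ − r·ln z₂)/(1 − r) = (2.3514 − 0.79468×4.7875)/0.20532 = -7.0773 → z₀ = 0.0008441 m
V₃ = V₁ · ln(z₃/z₀)/ln(z₁/z₀) = 20.9 × 12.5579/9.4287 = 27.8365 knots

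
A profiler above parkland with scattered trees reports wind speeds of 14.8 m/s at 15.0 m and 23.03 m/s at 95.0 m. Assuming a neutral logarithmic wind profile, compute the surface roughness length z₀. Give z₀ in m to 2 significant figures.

Log law: V(z) ∝ ln(z/z₀). With r = V₁/V₂ = 14.8/23.03 = 0.64264,
r · ln(z₂/z₀) = ln(z₁/z₀) ⇒ ln z₀ = (ln z₁ − r·ln z₂)/(1 − r)
ln z₀ = (2.70805 − 0.64264×4.55388) / 0.35736 = -0.6113
z₀ = exp(-0.6113) = 0.5426 m

z₀ ≈ 0.54 m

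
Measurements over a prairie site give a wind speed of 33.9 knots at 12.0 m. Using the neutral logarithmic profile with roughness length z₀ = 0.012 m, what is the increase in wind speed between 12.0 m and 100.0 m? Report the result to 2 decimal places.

Log law: V₂ = V₁ · ln(z₂/z₀)/ln(z₁/z₀) = 33.9 × 9.0280/6.9078 = 44.3053 knots
ΔV = 44.3053 − 33.9 = 10.4053 knots

10.41 knots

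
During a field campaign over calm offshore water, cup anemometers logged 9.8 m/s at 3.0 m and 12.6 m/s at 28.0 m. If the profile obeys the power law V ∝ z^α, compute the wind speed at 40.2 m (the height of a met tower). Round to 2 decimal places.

13.12 m/s

First find α: α = ln(V₂/V₁)/ln(z₂/z₁) = ln(12.6/9.8)/ln(28.0/3.0) = 0.25131/2.23359 = 0.1125
Extrapolate from 28.0 m to 40.2 m: V₃ = 12.6 × (40.2/28.0)^0.1125 = 12.6 × 1.0415 = 13.1233 m/s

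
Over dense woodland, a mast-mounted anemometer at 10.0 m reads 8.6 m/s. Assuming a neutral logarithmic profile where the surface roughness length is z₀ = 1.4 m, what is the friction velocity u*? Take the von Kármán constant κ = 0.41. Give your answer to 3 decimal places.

Log law: V(z) = (u*/κ) · ln(z/z₀) ⇒ u* = κ · V / ln(z/z₀)
u* = 0.41 × 8.6 / ln(10.0/1.4) = 0.41 × 8.6 / 1.9661
   = 3.5260 / 1.9661 = 1.7934 m/s

u* ≈ 1.793 m/s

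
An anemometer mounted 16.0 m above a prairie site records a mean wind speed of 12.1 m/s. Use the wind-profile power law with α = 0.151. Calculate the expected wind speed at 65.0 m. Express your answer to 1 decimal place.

15.0 m/s

Power-law profile: V₂ = V₁ · (z₂/z₁)^α
V₂ = 12.1 × (65.0/16.0)^0.151 = 12.1 × (4.0625)^0.151
    = 12.1 × 1.2357 = 14.9525 m/s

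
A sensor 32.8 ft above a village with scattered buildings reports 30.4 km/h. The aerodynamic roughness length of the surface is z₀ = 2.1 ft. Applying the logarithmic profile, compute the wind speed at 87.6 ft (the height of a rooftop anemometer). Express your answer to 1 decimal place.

Log law: V(z) ∝ ln(z/z₀), so V₂/V₁ = ln(z₂/z₀) / ln(z₁/z₀).
ln(87.6/2.1) = 3.7308, ln(32.8/2.1) = 2.7485
V₂ = 30.4 × 3.7308/2.7485 = 30.4 × 1.3574 = 41.2654 km/h

41.3 km/h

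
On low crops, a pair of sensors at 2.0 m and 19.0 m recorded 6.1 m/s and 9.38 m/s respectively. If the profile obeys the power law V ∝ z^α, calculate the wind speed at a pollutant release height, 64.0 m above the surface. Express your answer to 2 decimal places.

First find α: α = ln(V₂/V₁)/ln(z₂/z₁) = ln(9.38/6.1)/ln(19.0/2.0) = 0.43029/2.25129 = 0.1911
Extrapolate from 19.0 m to 64.0 m: V₃ = 9.38 × (64.0/19.0)^0.1911 = 9.38 × 1.2613 = 11.8307 m/s

11.83 m/s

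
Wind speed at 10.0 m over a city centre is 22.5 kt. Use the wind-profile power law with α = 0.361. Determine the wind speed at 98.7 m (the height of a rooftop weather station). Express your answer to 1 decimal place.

51.4 kt

Power-law profile: V₂ = V₁ · (z₂/z₁)^α
V₂ = 22.5 × (98.7/10.0)^0.361 = 22.5 × (9.8700)^0.361
    = 22.5 × 2.2853 = 51.4199 kt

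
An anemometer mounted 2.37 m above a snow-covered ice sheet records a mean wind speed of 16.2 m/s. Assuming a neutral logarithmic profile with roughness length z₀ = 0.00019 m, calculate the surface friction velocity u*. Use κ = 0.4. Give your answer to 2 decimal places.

u* ≈ 0.69 m/s

Log law: V(z) = (u*/κ) · ln(z/z₀) ⇒ u* = κ · V / ln(z/z₀)
u* = 0.4 × 16.2 / ln(2.37/0.00019) = 0.4 × 16.2 / 9.4314
   = 6.4800 / 9.4314 = 0.6871 m/s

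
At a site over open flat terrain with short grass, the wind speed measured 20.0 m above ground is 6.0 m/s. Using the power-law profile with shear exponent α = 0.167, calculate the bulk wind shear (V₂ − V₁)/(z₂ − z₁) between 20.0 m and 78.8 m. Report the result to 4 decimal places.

Power law: V₂ = V₁ · (z₂/z₁)^α = 6.0 × (3.9400)^0.167 = 7.5440 m/s
ΔV/Δz = (7.5440 − 6.0)/(78.8 − 20.0) = 1.5440/58.8000 = 0.02626 m/s/m

0.0263 m/s/m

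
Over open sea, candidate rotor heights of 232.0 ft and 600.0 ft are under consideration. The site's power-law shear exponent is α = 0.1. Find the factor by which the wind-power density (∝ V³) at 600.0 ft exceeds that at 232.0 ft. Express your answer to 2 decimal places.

Speed ratio: V_B/V_A = (z_B/z_A)^α = (600.0/232.0)^0.1 = (2.5862)^0.1 = 1.09968
Power-density ratio: P_B/P_A = (V_B/V_A)³ = (1.09968)³ = 1.32984

1.33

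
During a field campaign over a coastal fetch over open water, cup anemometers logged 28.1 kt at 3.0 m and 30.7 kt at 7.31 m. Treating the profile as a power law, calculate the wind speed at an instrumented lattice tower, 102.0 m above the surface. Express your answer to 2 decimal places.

First find α: α = ln(V₂/V₁)/ln(z₂/z₁) = ln(30.7/28.1)/ln(7.31/3.0) = 0.08849/0.89063 = 0.0994
Extrapolate from 7.31 m to 102.0 m: V₃ = 30.7 × (102.0/7.31)^0.0994 = 30.7 × 1.2994 = 39.8909 kt

39.89 kt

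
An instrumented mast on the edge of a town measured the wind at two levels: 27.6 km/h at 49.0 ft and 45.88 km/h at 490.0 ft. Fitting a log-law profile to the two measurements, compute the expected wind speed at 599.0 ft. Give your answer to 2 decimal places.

47.47 km/h

Log law: V ∝ ln(z/z₀). From the pair, with r = V₁/V₂ = 0.60157,
ln z₀ = (ln z₁ − r·ln z₂)/(1 − r) = (3.8918 − 0.60157×6.1944)/0.39843 = 0.4153 → z₀ = 1.515 ft
V₃ = V₁ · ln(z₃/z₀)/ln(z₁/z₀) = 27.6 × 5.9800/3.4766 = 47.4746 km/h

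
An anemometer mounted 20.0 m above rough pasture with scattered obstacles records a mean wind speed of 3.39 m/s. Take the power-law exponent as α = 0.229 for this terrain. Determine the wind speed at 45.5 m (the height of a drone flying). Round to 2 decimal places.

Power-law profile: V₂ = V₁ · (z₂/z₁)^α
V₂ = 3.39 × (45.5/20.0)^0.229 = 3.39 × (2.2750)^0.229
    = 3.39 × 1.2071 = 4.0921 m/s

4.09 m/s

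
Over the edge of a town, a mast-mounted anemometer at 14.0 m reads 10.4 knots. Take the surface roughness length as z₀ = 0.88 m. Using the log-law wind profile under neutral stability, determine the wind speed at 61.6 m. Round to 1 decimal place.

Log law: V(z) ∝ ln(z/z₀), so V₂/V₁ = ln(z₂/z₀) / ln(z₁/z₀).
ln(61.6/0.88) = 4.2485, ln(14.0/0.88) = 2.7669
V₂ = 10.4 × 4.2485/2.7669 = 10.4 × 1.5355 = 15.9690 knots

16.0 knots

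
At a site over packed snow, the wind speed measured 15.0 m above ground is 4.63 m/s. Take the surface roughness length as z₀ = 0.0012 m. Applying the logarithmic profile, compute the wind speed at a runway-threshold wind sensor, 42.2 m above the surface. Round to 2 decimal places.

Log law: V(z) ∝ ln(z/z₀), so V₂/V₁ = ln(z₂/z₀) / ln(z₁/z₀).
ln(42.2/0.0012) = 10.4679, ln(15.0/0.0012) = 9.4335
V₂ = 4.63 × 10.4679/9.4335 = 4.63 × 1.1096 = 5.1377 m/s

5.14 m/s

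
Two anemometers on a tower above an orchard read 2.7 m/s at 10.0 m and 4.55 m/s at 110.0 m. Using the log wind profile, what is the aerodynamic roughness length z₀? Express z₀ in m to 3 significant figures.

Log law: V(z) ∝ ln(z/z₀). With r = V₁/V₂ = 2.7/4.55 = 0.59341,
r · ln(z₂/z₀) = ln(z₁/z₀) ⇒ ln z₀ = (ln z₁ − r·ln z₂)/(1 − r)
ln z₀ = (2.30259 − 0.59341×4.70048) / 0.40659 = -1.1970
z₀ = exp(-1.1970) = 0.3021 m

z₀ ≈ 0.302 m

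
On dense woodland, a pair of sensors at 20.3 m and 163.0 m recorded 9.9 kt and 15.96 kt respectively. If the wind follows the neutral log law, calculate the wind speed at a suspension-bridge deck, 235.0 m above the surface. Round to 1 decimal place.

17.0 kt

Log law: V ∝ ln(z/z₀). From the pair, with r = V₁/V₂ = 0.62030,
ln z₀ = (ln z₁ − r·ln z₂)/(1 − r) = (3.0106 − 0.62030×5.0938)/0.37970 = -0.3925 → z₀ = 0.6754 m
V₃ = V₁ · ln(z₃/z₀)/ln(z₁/z₀) = 9.9 × 5.8521/3.4031 = 17.0242 kt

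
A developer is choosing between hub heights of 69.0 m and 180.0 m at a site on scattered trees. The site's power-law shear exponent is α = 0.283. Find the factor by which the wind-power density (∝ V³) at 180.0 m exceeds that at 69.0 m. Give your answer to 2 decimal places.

Speed ratio: V_B/V_A = (z_B/z_A)^α = (180.0/69.0)^0.283 = (2.6087)^0.283 = 1.31174
Power-density ratio: P_B/P_A = (V_B/V_A)³ = (1.31174)³ = 2.25706

2.26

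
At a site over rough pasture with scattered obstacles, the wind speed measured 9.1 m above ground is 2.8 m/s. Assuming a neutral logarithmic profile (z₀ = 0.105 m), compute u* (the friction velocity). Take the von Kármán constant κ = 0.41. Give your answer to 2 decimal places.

Log law: V(z) = (u*/κ) · ln(z/z₀) ⇒ u* = κ · V / ln(z/z₀)
u* = 0.41 × 2.8 / ln(9.1/0.105) = 0.41 × 2.8 / 4.4621
   = 1.1480 / 4.4621 = 0.2573 m/s

u* ≈ 0.26 m/s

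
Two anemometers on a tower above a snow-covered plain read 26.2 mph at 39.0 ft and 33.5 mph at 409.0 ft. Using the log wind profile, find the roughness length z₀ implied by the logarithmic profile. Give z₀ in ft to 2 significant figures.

z₀ ≈ 0.0085 ft

Log law: V(z) ∝ ln(z/z₀). With r = V₁/V₂ = 26.2/33.5 = 0.78209,
r · ln(z₂/z₀) = ln(z₁/z₀) ⇒ ln z₀ = (ln z₁ − r·ln z₂)/(1 − r)
ln z₀ = (3.66356 − 0.78209×6.01372) / 0.21791 = -4.7712
z₀ = exp(-4.7712) = 0.008470 ft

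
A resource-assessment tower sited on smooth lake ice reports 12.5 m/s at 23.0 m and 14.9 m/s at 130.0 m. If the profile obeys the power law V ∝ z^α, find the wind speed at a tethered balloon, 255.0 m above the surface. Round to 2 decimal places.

First find α: α = ln(V₂/V₁)/ln(z₂/z₁) = ln(14.9/12.5)/ln(130.0/23.0) = 0.17563/1.73204 = 0.1014
Extrapolate from 130.0 m to 255.0 m: V₃ = 14.9 × (255.0/130.0)^0.1014 = 14.9 × 1.0707 = 15.9535 m/s

15.95 m/s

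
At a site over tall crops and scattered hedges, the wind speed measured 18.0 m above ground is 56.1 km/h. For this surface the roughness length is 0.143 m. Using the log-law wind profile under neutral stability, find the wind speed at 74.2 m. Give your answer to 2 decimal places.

72.53 km/h

Log law: V(z) ∝ ln(z/z₀), so V₂/V₁ = ln(z₂/z₀) / ln(z₁/z₀).
ln(74.2/0.143) = 6.2517, ln(18.0/0.143) = 4.8353
V₂ = 56.1 × 6.2517/4.8353 = 56.1 × 1.2929 = 72.5333 km/h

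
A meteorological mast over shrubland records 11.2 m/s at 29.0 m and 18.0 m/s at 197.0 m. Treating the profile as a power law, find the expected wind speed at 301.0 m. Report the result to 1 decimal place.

First find α: α = ln(V₂/V₁)/ln(z₂/z₁) = ln(18.0/11.2)/ln(197.0/29.0) = 0.47446/1.91591 = 0.2476
Extrapolate from 197.0 m to 301.0 m: V₃ = 18.0 × (301.0/197.0)^0.2476 = 18.0 × 1.1107 = 19.9923 m/s

20.0 m/s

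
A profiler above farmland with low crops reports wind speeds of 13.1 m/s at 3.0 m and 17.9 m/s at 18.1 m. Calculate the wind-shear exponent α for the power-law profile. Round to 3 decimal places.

α ≈ 0.174

Power law: V₂/V₁ = (z₂/z₁)^α ⇒ α = ln(V₂/V₁) / ln(z₂/z₁)
α = ln(17.9/13.1) / ln(18.1/3.0) = ln(1.3664) / ln(6.0333)
  = 0.31219 / 1.79730 = 0.17370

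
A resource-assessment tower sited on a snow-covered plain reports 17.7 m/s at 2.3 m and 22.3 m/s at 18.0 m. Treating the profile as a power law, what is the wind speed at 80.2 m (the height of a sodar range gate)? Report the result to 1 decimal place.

26.4 m/s

First find α: α = ln(V₂/V₁)/ln(z₂/z₁) = ln(22.3/17.7)/ln(18.0/2.3) = 0.23102/2.05746 = 0.1123
Extrapolate from 18.0 m to 80.2 m: V₃ = 22.3 × (80.2/18.0)^0.1123 = 22.3 × 1.1827 = 26.3734 m/s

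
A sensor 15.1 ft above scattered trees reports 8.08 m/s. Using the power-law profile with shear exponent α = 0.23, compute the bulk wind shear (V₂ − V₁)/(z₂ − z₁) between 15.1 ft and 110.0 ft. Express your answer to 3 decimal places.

0.049 m/s/ft

Power law: V₂ = V₁ · (z₂/z₁)^α = 8.08 × (7.2848)^0.23 = 12.7575 m/s
ΔV/Δz = (12.7575 − 8.08)/(110.0 − 15.1) = 4.6775/94.9000 = 0.04929 m/s/ft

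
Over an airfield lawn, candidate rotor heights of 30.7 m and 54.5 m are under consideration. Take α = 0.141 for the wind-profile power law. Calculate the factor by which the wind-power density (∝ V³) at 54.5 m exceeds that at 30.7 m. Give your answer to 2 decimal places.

1.27

Speed ratio: V_B/V_A = (z_B/z_A)^α = (54.5/30.7)^0.141 = (1.7752)^0.141 = 1.08429
Power-density ratio: P_B/P_A = (V_B/V_A)³ = (1.08429)³ = 1.27478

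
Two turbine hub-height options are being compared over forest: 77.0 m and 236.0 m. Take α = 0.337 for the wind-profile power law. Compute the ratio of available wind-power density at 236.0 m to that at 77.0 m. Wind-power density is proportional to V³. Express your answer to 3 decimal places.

Speed ratio: V_B/V_A = (z_B/z_A)^α = (236.0/77.0)^0.337 = (3.0649)^0.337 = 1.45856
Power-density ratio: P_B/P_A = (V_B/V_A)³ = (1.45856)³ = 3.10293

3.103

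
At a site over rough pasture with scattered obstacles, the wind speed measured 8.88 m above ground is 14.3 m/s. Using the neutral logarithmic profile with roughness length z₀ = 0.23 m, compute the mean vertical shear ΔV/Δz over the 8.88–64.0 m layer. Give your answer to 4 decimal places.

Log law: V₂ = V₁ · ln(z₂/z₀)/ln(z₁/z₀) = 14.3 × 5.6286/3.6535 = 22.0306 m/s
ΔV/Δz = (22.0306 − 14.3)/(64.0 − 8.88) = 7.7306/55.1200 = 0.14025 m/s/m

0.1403 m/s/m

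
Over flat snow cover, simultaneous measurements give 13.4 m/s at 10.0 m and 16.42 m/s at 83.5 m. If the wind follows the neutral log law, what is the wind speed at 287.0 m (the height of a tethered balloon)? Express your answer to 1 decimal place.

18.2 m/s

Log law: V ∝ ln(z/z₀). From the pair, with r = V₁/V₂ = 0.81608,
ln z₀ = (ln z₁ − r·ln z₂)/(1 − r) = (2.3026 − 0.81608×4.4248)/0.18392 = -7.1141 → z₀ = 0.0008136 m
V₃ = V₁ · ln(z₃/z₀)/ln(z₁/z₀) = 13.4 × 12.7736/9.4167 = 18.1769 m/s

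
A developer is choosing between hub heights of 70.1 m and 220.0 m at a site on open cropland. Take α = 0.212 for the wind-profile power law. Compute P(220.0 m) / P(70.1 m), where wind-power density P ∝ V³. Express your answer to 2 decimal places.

Speed ratio: V_B/V_A = (z_B/z_A)^α = (220.0/70.1)^0.212 = (3.1384)^0.212 = 1.27439
Power-density ratio: P_B/P_A = (V_B/V_A)³ = (1.27439)³ = 2.06968

2.07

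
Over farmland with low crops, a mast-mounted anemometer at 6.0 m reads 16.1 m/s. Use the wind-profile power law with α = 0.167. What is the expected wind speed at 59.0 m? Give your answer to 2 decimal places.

23.58 m/s

Power-law profile: V₂ = V₁ · (z₂/z₁)^α
V₂ = 16.1 × (59.0/6.0)^0.167 = 16.1 × (9.8333)^0.167
    = 16.1 × 1.4648 = 23.5834 m/s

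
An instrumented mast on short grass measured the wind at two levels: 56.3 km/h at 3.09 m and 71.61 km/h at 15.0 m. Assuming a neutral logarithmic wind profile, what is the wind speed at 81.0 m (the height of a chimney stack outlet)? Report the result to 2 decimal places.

Log law: V ∝ ln(z/z₀). From the pair, with r = V₁/V₂ = 0.78620,
ln z₀ = (ln z₁ − r·ln z₂)/(1 − r) = (1.1282 − 0.78620×2.7081)/0.21380 = -4.6816 → z₀ = 0.009264 m
V₃ = V₁ · ln(z₃/z₀)/ln(z₁/z₀) = 56.3 × 9.0760/5.8097 = 87.9522 km/h

87.95 km/h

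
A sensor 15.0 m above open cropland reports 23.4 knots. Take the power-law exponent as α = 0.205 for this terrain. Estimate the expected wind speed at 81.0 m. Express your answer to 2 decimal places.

33.06 knots

Power-law profile: V₂ = V₁ · (z₂/z₁)^α
V₂ = 23.4 × (81.0/15.0)^0.205 = 23.4 × (5.4000)^0.205
    = 23.4 × 1.4130 = 33.0641 knots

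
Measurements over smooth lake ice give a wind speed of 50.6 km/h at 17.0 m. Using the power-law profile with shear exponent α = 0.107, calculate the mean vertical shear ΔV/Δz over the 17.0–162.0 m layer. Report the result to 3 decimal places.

Power law: V₂ = V₁ · (z₂/z₁)^α = 50.6 × (9.5294)^0.107 = 64.4037 km/h
ΔV/Δz = (64.4037 − 50.6)/(162.0 − 17.0) = 13.8037/145.0000 = 0.09520 km/h/m

0.095 km/h/m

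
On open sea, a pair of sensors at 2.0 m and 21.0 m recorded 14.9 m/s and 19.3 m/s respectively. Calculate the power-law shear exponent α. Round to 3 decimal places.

Power law: V₂/V₁ = (z₂/z₁)^α ⇒ α = ln(V₂/V₁) / ln(z₂/z₁)
α = ln(19.3/14.9) / ln(21.0/2.0) = ln(1.2953) / ln(10.5000)
  = 0.25874 / 2.35138 = 0.11004

α ≈ 0.110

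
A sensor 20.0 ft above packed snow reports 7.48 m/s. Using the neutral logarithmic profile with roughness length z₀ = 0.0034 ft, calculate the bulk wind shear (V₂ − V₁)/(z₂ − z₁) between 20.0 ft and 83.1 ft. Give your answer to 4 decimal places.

Log law: V₂ = V₁ · ln(z₂/z₀)/ln(z₁/z₀) = 7.48 × 10.1040/8.6797 = 8.7074 m/s
ΔV/Δz = (8.7074 − 7.48)/(83.1 − 20.0) = 1.2274/63.1000 = 0.01945 m/s/ft

0.0195 m/s/ft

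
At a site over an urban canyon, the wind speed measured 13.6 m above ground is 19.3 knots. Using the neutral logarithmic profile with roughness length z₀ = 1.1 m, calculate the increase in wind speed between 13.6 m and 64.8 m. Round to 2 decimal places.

11.98 knots

Log law: V₂ = V₁ · ln(z₂/z₀)/ln(z₁/z₀) = 19.3 × 4.0760/2.5148 = 31.2820 knots
ΔV = 31.2820 − 19.3 = 11.9820 knots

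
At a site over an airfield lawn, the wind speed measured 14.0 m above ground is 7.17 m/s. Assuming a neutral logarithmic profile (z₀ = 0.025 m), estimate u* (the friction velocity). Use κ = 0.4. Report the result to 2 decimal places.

u* ≈ 0.45 m/s

Log law: V(z) = (u*/κ) · ln(z/z₀) ⇒ u* = κ · V / ln(z/z₀)
u* = 0.4 × 7.17 / ln(14.0/0.025) = 0.4 × 7.17 / 6.3279
   = 2.8680 / 6.3279 = 0.4532 m/s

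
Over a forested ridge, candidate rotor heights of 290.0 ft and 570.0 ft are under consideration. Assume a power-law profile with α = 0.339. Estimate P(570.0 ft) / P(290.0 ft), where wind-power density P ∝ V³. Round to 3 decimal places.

1.988

Speed ratio: V_B/V_A = (z_B/z_A)^α = (570.0/290.0)^0.339 = (1.9655)^0.339 = 1.25744
Power-density ratio: P_B/P_A = (V_B/V_A)³ = (1.25744)³ = 1.98823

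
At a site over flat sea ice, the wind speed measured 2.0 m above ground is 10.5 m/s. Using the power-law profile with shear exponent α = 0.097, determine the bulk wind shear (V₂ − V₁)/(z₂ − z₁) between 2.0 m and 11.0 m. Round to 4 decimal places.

0.2098 m/s/m

Power law: V₂ = V₁ · (z₂/z₁)^α = 10.5 × (5.5000)^0.097 = 12.3881 m/s
ΔV/Δz = (12.3881 − 10.5)/(11.0 − 2.0) = 1.8881/9.0000 = 0.20979 m/s/m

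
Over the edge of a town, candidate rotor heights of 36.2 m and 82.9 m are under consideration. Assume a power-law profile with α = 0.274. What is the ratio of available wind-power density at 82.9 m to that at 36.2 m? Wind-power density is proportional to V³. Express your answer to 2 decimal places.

1.98

Speed ratio: V_B/V_A = (z_B/z_A)^α = (82.9/36.2)^0.274 = (2.2901)^0.274 = 1.25487
Power-density ratio: P_B/P_A = (V_B/V_A)³ = (1.25487)³ = 1.97603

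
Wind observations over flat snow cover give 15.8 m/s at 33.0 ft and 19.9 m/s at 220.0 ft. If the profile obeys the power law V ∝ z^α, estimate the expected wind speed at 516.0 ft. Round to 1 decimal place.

22.1 m/s

First find α: α = ln(V₂/V₁)/ln(z₂/z₁) = ln(19.9/15.8)/ln(220.0/33.0) = 0.23071/1.89712 = 0.1216
Extrapolate from 220.0 ft to 516.0 ft: V₃ = 19.9 × (516.0/220.0)^0.1216 = 19.9 × 1.1092 = 22.0738 m/s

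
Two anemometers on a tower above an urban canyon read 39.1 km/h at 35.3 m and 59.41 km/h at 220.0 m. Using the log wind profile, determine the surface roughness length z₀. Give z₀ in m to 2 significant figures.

Log law: V(z) ∝ ln(z/z₀). With r = V₁/V₂ = 39.1/59.41 = 0.65814,
r · ln(z₂/z₀) = ln(z₁/z₀) ⇒ ln z₀ = (ln z₁ − r·ln z₂)/(1 − r)
ln z₀ = (3.56388 − 0.65814×5.39363) / 0.34186 = 0.0413
z₀ = exp(0.0413) = 1.042 m

z₀ ≈ 1.0 m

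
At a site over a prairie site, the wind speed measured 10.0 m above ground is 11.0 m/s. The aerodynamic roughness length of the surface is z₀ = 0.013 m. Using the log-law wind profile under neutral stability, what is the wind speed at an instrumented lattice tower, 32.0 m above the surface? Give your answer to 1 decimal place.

Log law: V(z) ∝ ln(z/z₀), so V₂/V₁ = ln(z₂/z₀) / ln(z₁/z₀).
ln(32.0/0.013) = 7.8085, ln(10.0/0.013) = 6.6454
V₂ = 11.0 × 7.8085/6.6454 = 11.0 × 1.1750 = 12.9253 m/s

12.9 m/s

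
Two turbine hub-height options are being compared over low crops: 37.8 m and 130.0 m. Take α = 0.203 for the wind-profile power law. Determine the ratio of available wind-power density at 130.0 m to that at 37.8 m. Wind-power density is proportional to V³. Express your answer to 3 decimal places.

Speed ratio: V_B/V_A = (z_B/z_A)^α = (130.0/37.8)^0.203 = (3.4392)^0.203 = 1.28499
Power-density ratio: P_B/P_A = (V_B/V_A)³ = (1.28499)³ = 2.12177

2.122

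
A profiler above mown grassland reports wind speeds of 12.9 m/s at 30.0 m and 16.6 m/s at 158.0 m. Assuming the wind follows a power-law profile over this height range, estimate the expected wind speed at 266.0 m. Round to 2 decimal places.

17.97 m/s

First find α: α = ln(V₂/V₁)/ln(z₂/z₁) = ln(16.6/12.9)/ln(158.0/30.0) = 0.25218/1.66140 = 0.1518
Extrapolate from 158.0 m to 266.0 m: V₃ = 16.6 × (266.0/158.0)^0.1518 = 16.6 × 1.0823 = 17.9658 m/s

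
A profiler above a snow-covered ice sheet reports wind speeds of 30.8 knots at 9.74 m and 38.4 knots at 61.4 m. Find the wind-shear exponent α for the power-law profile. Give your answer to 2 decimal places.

α ≈ 0.12

Power law: V₂/V₁ = (z₂/z₁)^α ⇒ α = ln(V₂/V₁) / ln(z₂/z₁)
α = ln(38.4/30.8) / ln(61.4/9.74) = ln(1.2468) / ln(6.3039)
  = 0.22054 / 1.84117 = 0.11978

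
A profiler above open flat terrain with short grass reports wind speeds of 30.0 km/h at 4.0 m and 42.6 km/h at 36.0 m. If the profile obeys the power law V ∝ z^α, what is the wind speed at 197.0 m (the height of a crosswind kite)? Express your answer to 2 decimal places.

First find α: α = ln(V₂/V₁)/ln(z₂/z₁) = ln(42.6/30.0)/ln(36.0/4.0) = 0.35066/2.19722 = 0.1596
Extrapolate from 36.0 m to 197.0 m: V₃ = 42.6 × (197.0/36.0)^0.1596 = 42.6 × 1.3116 = 55.8745 km/h

55.87 km/h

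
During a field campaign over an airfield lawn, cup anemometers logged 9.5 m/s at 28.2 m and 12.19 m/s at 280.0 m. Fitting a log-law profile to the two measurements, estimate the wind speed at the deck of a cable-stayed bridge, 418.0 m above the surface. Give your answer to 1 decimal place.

12.7 m/s

Log law: V ∝ ln(z/z₀). From the pair, with r = V₁/V₂ = 0.77933,
ln z₀ = (ln z₁ − r·ln z₂)/(1 − r) = (3.3393 − 0.77933×5.6348)/0.22067 = -4.7673 → z₀ = 0.008503 m
V₃ = V₁ · ln(z₃/z₀)/ln(z₁/z₀) = 9.5 × 10.8028/8.1067 = 12.6596 m/s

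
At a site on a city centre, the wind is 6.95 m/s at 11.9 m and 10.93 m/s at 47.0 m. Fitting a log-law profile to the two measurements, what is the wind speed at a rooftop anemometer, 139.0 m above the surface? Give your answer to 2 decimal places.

14.07 m/s

Log law: V ∝ ln(z/z₀). From the pair, with r = V₁/V₂ = 0.63586,
ln z₀ = (ln z₁ − r·ln z₂)/(1 − r) = (2.4765 − 0.63586×3.8501)/0.36414 = 0.0779 → z₀ = 1.081 m
V₃ = V₁ · ln(z₃/z₀)/ln(z₁/z₀) = 6.95 × 4.8566/2.3986 = 14.0718 m/s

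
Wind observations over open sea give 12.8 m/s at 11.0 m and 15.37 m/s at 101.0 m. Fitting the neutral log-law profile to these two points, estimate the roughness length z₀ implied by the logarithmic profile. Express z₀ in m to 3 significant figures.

z₀ ≈ 0.000176 m

Log law: V(z) ∝ ln(z/z₀). With r = V₁/V₂ = 12.8/15.37 = 0.83279,
r · ln(z₂/z₀) = ln(z₁/z₀) ⇒ ln z₀ = (ln z₁ − r·ln z₂)/(1 − r)
ln z₀ = (2.39790 − 0.83279×4.61512) / 0.16721 = -8.6451
z₀ = exp(-8.6451) = 0.0001760 m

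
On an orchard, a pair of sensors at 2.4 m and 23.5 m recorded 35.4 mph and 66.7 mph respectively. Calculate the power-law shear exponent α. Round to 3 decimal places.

α ≈ 0.278

Power law: V₂/V₁ = (z₂/z₁)^α ⇒ α = ln(V₂/V₁) / ln(z₂/z₁)
α = ln(66.7/35.4) / ln(23.5/2.4) = ln(1.8842) / ln(9.7917)
  = 0.63349 / 2.28153 = 0.27766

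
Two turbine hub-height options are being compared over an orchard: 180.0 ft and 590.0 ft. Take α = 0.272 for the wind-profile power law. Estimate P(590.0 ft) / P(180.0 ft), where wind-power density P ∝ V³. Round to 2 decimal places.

2.63

Speed ratio: V_B/V_A = (z_B/z_A)^α = (590.0/180.0)^0.272 = (3.2778)^0.272 = 1.38114
Power-density ratio: P_B/P_A = (V_B/V_A)³ = (1.38114)³ = 2.63459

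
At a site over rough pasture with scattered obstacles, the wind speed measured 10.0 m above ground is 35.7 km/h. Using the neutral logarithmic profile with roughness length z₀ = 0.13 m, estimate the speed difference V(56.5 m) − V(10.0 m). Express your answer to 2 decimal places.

14.24 km/h

Log law: V₂ = V₁ · ln(z₂/z₀)/ln(z₁/z₀) = 35.7 × 6.0745/4.3428 = 49.9351 km/h
ΔV = 49.9351 − 35.7 = 14.2351 km/h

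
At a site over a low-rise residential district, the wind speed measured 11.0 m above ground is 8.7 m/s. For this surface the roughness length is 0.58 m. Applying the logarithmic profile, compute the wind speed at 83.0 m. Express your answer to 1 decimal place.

14.7 m/s

Log law: V(z) ∝ ln(z/z₀), so V₂/V₁ = ln(z₂/z₀) / ln(z₁/z₀).
ln(83.0/0.58) = 4.9636, ln(11.0/0.58) = 2.9426
V₂ = 8.7 × 4.9636/2.9426 = 8.7 × 1.6868 = 14.6750 m/s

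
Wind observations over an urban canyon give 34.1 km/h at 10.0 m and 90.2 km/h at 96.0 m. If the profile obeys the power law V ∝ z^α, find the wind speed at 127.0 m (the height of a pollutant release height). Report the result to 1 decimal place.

101.7 km/h

First find α: α = ln(V₂/V₁)/ln(z₂/z₁) = ln(90.2/34.1)/ln(96.0/10.0) = 0.97273/2.26176 = 0.4301
Extrapolate from 96.0 m to 127.0 m: V₃ = 90.2 × (127.0/96.0)^0.4301 = 90.2 × 1.1279 = 101.7360 km/h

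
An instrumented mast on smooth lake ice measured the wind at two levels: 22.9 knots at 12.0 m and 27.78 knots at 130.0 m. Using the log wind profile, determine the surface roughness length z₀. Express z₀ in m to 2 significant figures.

Log law: V(z) ∝ ln(z/z₀). With r = V₁/V₂ = 22.9/27.78 = 0.82433,
r · ln(z₂/z₀) = ln(z₁/z₀) ⇒ ln z₀ = (ln z₁ − r·ln z₂)/(1 − r)
ln z₀ = (2.48491 − 0.82433×4.86753) / 0.17567 = -8.6959
z₀ = exp(-8.6959) = 0.0001673 m

z₀ ≈ 0.00017 m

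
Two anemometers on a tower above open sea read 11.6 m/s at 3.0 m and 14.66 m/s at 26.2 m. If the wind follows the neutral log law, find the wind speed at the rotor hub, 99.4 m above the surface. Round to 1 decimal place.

Log law: V ∝ ln(z/z₀). From the pair, with r = V₁/V₂ = 0.79127,
ln z₀ = (ln z₁ − r·ln z₂)/(1 − r) = (1.0986 − 0.79127×3.2658)/0.20873 = -7.1167 → z₀ = 0.0008114 m
V₃ = V₁ · ln(z₃/z₀)/ln(z₁/z₀) = 11.6 × 11.7159/8.2153 = 16.5427 m/s

16.5 m/s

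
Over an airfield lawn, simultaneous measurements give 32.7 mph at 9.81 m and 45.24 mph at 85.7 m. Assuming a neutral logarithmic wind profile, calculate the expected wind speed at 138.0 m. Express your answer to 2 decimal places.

48.00 mph

Log law: V ∝ ln(z/z₀). From the pair, with r = V₁/V₂ = 0.72281,
ln z₀ = (ln z₁ − r·ln z₂)/(1 − r) = (2.2834 − 0.72281×4.4509)/0.27719 = -3.3686 → z₀ = 0.03444 m
V₃ = V₁ · ln(z₃/z₀)/ln(z₁/z₀) = 32.7 × 8.2958/5.6520 = 47.9963 mph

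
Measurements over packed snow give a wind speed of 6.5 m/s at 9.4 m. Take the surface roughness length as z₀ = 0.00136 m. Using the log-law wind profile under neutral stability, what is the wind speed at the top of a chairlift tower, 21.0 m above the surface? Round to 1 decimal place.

Log law: V(z) ∝ ln(z/z₀), so V₂/V₁ = ln(z₂/z₀) / ln(z₁/z₀).
ln(21.0/0.00136) = 9.6448, ln(9.4/0.00136) = 8.8410
V₂ = 6.5 × 9.6448/8.8410 = 6.5 × 1.0909 = 7.0910 m/s

7.1 m/s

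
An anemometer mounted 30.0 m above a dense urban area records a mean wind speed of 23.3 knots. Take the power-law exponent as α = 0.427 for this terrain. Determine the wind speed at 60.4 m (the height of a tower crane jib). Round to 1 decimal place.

Power-law profile: V₂ = V₁ · (z₂/z₁)^α
V₂ = 23.3 × (60.4/30.0)^0.427 = 23.3 × (2.0133)^0.427
    = 23.3 × 1.3483 = 31.4143 knots

31.4 knots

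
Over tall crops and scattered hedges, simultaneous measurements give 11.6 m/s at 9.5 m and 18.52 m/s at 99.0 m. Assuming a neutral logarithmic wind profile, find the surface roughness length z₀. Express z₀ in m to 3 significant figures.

z₀ ≈ 0.187 m

Log law: V(z) ∝ ln(z/z₀). With r = V₁/V₂ = 11.6/18.52 = 0.62635,
r · ln(z₂/z₀) = ln(z₁/z₀) ⇒ ln z₀ = (ln z₁ − r·ln z₂)/(1 − r)
ln z₀ = (2.25129 − 0.62635×4.59512) / 0.37365 = -1.6777
z₀ = exp(-1.6777) = 0.1868 m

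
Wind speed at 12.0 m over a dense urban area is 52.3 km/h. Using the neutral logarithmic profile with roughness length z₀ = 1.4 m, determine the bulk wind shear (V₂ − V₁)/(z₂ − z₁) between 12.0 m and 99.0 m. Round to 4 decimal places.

0.5905 km/h/m

Log law: V₂ = V₁ · ln(z₂/z₀)/ln(z₁/z₀) = 52.3 × 4.2586/2.1484 = 103.6696 km/h
ΔV/Δz = (103.6696 − 52.3)/(99.0 − 12.0) = 51.3696/87.0000 = 0.59045 km/h/m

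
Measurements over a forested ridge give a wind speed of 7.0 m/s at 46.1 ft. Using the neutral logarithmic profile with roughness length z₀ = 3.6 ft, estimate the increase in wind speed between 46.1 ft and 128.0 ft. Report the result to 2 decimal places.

2.80 m/s

Log law: V₂ = V₁ · ln(z₂/z₀)/ln(z₁/z₀) = 7.0 × 3.5711/2.5499 = 9.8035 m/s
ΔV = 9.8035 − 7.0 = 2.8035 m/s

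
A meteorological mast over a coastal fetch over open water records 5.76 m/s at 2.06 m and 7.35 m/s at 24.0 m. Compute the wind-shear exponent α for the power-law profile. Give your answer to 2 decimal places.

Power law: V₂/V₁ = (z₂/z₁)^α ⇒ α = ln(V₂/V₁) / ln(z₂/z₁)
α = ln(7.35/5.76) / ln(24.0/2.06) = ln(1.2760) / ln(11.6505)
  = 0.24376 / 2.45535 = 0.09928

α ≈ 0.10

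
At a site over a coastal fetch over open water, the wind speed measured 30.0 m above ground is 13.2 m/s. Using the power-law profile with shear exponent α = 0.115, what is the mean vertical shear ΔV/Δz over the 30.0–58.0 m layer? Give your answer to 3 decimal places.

0.037 m/s/m

Power law: V₂ = V₁ · (z₂/z₁)^α = 13.2 × (1.9333)^0.115 = 14.2396 m/s
ΔV/Δz = (14.2396 − 13.2)/(58.0 − 30.0) = 1.0396/28.0000 = 0.03713 m/s/m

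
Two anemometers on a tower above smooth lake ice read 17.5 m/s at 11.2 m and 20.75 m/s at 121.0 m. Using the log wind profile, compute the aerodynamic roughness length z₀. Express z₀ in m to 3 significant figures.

z₀ ≈ 0.0000305 m

Log law: V(z) ∝ ln(z/z₀). With r = V₁/V₂ = 17.5/20.75 = 0.84337,
r · ln(z₂/z₀) = ln(z₁/z₀) ⇒ ln z₀ = (ln z₁ − r·ln z₂)/(1 − r)
ln z₀ = (2.41591 − 0.84337×4.79579) / 0.15663 = -10.3988
z₀ = exp(-10.3988) = 0.00003047 m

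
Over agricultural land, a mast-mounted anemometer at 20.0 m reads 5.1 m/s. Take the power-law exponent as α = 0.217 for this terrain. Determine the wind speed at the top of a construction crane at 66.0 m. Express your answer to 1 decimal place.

6.6 m/s

Power-law profile: V₂ = V₁ · (z₂/z₁)^α
V₂ = 5.1 × (66.0/20.0)^0.217 = 5.1 × (3.3000)^0.217
    = 5.1 × 1.2957 = 6.6083 m/s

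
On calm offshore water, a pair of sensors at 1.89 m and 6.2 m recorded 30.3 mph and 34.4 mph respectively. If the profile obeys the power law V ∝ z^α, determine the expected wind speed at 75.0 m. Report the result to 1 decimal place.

44.9 mph

First find α: α = ln(V₂/V₁)/ln(z₂/z₁) = ln(34.4/30.3)/ln(6.2/1.89) = 0.12691/1.18797 = 0.1068
Extrapolate from 6.2 m to 75.0 m: V₃ = 34.4 × (75.0/6.2)^0.1068 = 34.4 × 1.3051 = 44.8971 mph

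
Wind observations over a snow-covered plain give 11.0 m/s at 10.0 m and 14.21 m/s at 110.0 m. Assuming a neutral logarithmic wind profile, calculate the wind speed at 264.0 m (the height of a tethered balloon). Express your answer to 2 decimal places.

Log law: V ∝ ln(z/z₀). From the pair, with r = V₁/V₂ = 0.77410,
ln z₀ = (ln z₁ − r·ln z₂)/(1 − r) = (2.3026 − 0.77410×4.7005)/0.22590 = -5.9145 → z₀ = 0.002700 m
V₃ = V₁ · ln(z₃/z₀)/ln(z₁/z₀) = 11.0 × 11.4905/8.2171 = 15.3820 m/s

15.38 m/s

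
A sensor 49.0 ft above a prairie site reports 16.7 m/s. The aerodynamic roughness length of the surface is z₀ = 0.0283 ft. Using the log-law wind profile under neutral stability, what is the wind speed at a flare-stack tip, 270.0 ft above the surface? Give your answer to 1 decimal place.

Log law: V(z) ∝ ln(z/z₀), so V₂/V₁ = ln(z₂/z₀) / ln(z₁/z₀).
ln(270.0/0.0283) = 9.1633, ln(49.0/0.0283) = 7.4567
V₂ = 16.7 × 9.1633/7.4567 = 16.7 × 1.2289 = 20.5221 m/s

20.5 m/s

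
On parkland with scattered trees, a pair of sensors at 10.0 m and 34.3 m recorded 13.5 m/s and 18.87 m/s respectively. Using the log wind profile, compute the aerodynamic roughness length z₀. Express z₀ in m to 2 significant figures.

z₀ ≈ 0.45 m

Log law: V(z) ∝ ln(z/z₀). With r = V₁/V₂ = 13.5/18.87 = 0.71542,
r · ln(z₂/z₀) = ln(z₁/z₀) ⇒ ln z₀ = (ln z₁ − r·ln z₂)/(1 − r)
ln z₀ = (2.30259 − 0.71542×3.53515) / 0.28458 = -0.7960
z₀ = exp(-0.7960) = 0.4511 m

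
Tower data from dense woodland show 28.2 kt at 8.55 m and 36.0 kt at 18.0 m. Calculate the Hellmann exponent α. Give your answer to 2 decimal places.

Power law: V₂/V₁ = (z₂/z₁)^α ⇒ α = ln(V₂/V₁) / ln(z₂/z₁)
α = ln(36.0/28.2) / ln(18.0/8.55) = ln(1.2766) / ln(2.1053)
  = 0.24420 / 0.74444 = 0.32803

α ≈ 0.33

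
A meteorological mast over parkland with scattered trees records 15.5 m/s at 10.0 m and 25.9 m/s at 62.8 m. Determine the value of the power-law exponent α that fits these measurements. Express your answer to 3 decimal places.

α ≈ 0.279

Power law: V₂/V₁ = (z₂/z₁)^α ⇒ α = ln(V₂/V₁) / ln(z₂/z₁)
α = ln(25.9/15.5) / ln(62.8/10.0) = ln(1.6710) / ln(6.2800)
  = 0.51340 / 1.83737 = 0.27942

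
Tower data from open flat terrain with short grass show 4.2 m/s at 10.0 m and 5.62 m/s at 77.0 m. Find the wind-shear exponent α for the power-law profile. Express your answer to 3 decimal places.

α ≈ 0.143

Power law: V₂/V₁ = (z₂/z₁)^α ⇒ α = ln(V₂/V₁) / ln(z₂/z₁)
α = ln(5.62/4.2) / ln(77.0/10.0) = ln(1.3381) / ln(7.7000)
  = 0.29125 / 2.04122 = 0.14268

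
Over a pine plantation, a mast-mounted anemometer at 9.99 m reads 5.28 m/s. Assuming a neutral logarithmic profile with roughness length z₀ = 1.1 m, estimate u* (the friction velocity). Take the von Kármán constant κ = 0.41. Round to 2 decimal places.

Log law: V(z) = (u*/κ) · ln(z/z₀) ⇒ u* = κ · V / ln(z/z₀)
u* = 0.41 × 5.28 / ln(9.99/1.1) = 0.41 × 5.28 / 2.2063
   = 2.1648 / 2.2063 = 0.9812 m/s

u* ≈ 0.98 m/s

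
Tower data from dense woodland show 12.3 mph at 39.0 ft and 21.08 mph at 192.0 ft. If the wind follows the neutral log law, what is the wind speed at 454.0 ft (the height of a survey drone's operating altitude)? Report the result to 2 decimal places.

Log law: V ∝ ln(z/z₀). From the pair, with r = V₁/V₂ = 0.58349,
ln z₀ = (ln z₁ − r·ln z₂)/(1 − r) = (3.6636 − 0.58349×5.2575)/0.41651 = 1.4306 → z₀ = 4.181 ft
V₃ = V₁ · ln(z₃/z₀)/ln(z₁/z₀) = 12.3 × 4.6875/2.2330 = 25.8205 mph

25.82 mph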